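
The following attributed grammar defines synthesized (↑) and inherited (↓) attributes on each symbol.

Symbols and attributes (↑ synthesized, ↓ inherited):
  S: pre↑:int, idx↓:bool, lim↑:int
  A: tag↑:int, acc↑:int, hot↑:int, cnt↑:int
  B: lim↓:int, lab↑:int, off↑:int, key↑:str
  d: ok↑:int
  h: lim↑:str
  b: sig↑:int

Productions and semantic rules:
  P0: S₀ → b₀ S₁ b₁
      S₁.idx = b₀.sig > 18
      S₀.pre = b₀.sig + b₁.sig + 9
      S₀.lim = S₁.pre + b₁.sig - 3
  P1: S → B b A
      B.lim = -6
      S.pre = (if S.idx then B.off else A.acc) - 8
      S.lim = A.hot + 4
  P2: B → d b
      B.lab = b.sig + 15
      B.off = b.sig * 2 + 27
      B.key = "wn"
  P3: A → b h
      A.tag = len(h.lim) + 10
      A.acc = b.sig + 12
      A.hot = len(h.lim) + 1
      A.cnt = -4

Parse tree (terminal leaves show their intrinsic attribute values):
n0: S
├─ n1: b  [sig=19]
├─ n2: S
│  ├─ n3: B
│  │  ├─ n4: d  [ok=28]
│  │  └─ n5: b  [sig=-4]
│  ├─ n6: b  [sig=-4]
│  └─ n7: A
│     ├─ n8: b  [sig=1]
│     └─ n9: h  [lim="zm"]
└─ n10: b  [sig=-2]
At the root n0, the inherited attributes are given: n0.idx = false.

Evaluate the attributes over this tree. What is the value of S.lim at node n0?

6

1. n0.idx = false  [given at root]
2. n1.sig = 19  [terminal]
3. n2.idx = true  [b₀.sig > 18]
4. n3.lim = -6  [-6]
5. n4.ok = 28  [terminal]
6. n5.sig = -4  [terminal]
7. n3.lab = 11  [b.sig + 15]
8. n3.off = 19  [b.sig * 2 + 27]
9. n3.key = "wn"  ["wn"]
10. n6.sig = -4  [terminal]
11. n8.sig = 1  [terminal]
12. n9.lim = "zm"  [terminal]
13. n7.tag = 12  [len(h.lim) + 10]
14. n7.acc = 13  [b.sig + 12]
15. n7.hot = 3  [len(h.lim) + 1]
16. n7.cnt = -4  [-4]
17. n2.pre = 11  [(if S.idx then B.off else A.acc) - 8]
18. n2.lim = 7  [A.hot + 4]
19. n10.sig = -2  [terminal]
20. n0.pre = 26  [b₀.sig + b₁.sig + 9]
21. n0.lim = 6  [S₁.pre + b₁.sig - 3]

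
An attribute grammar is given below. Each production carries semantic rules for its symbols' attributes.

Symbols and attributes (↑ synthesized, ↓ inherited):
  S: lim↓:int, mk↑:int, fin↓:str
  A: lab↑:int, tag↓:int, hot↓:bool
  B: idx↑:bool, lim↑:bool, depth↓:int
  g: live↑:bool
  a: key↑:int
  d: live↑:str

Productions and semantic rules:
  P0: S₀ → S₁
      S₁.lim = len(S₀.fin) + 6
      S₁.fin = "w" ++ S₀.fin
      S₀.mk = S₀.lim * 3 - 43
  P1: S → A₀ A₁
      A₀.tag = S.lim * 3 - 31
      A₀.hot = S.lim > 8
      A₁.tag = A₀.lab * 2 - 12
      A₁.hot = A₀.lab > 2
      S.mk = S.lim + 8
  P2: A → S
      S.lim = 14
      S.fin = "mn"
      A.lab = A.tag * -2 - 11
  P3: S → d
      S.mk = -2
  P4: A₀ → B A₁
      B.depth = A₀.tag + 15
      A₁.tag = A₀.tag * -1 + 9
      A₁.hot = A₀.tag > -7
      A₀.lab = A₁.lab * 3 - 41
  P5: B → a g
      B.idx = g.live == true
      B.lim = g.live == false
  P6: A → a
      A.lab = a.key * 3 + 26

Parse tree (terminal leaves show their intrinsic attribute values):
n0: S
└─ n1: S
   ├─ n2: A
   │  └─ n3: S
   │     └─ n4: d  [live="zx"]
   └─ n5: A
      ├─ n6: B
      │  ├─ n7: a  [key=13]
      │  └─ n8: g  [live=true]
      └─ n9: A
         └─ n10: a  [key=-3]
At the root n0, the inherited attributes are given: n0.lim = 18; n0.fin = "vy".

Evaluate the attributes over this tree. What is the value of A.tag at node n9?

15

1. n0.lim = 18  [given at root]
2. n0.fin = "vy"  [given at root]
3. n1.lim = 8  [len(S₀.fin) + 6]
4. n1.fin = "wvy"  ["w" ++ S₀.fin]
5. n2.tag = -7  [S.lim * 3 - 31]
6. n2.hot = false  [S.lim > 8]
7. n3.lim = 14  [14]
8. n3.fin = "mn"  ["mn"]
9. n4.live = "zx"  [terminal]
10. n3.mk = -2  [-2]
11. n2.lab = 3  [A.tag * -2 - 11]
12. n5.tag = -6  [A₀.lab * 2 - 12]
13. n5.hot = true  [A₀.lab > 2]
14. n6.depth = 9  [A₀.tag + 15]
15. n7.key = 13  [terminal]
16. n8.live = true  [terminal]
17. n6.idx = true  [g.live == true]
18. n6.lim = false  [g.live == false]
19. n9.tag = 15  [A₀.tag * -1 + 9]
20. n9.hot = true  [A₀.tag > -7]
21. n10.key = -3  [terminal]
22. n9.lab = 17  [a.key * 3 + 26]
23. n5.lab = 10  [A₁.lab * 3 - 41]
24. n1.mk = 16  [S.lim + 8]
25. n0.mk = 11  [S₀.lim * 3 - 43]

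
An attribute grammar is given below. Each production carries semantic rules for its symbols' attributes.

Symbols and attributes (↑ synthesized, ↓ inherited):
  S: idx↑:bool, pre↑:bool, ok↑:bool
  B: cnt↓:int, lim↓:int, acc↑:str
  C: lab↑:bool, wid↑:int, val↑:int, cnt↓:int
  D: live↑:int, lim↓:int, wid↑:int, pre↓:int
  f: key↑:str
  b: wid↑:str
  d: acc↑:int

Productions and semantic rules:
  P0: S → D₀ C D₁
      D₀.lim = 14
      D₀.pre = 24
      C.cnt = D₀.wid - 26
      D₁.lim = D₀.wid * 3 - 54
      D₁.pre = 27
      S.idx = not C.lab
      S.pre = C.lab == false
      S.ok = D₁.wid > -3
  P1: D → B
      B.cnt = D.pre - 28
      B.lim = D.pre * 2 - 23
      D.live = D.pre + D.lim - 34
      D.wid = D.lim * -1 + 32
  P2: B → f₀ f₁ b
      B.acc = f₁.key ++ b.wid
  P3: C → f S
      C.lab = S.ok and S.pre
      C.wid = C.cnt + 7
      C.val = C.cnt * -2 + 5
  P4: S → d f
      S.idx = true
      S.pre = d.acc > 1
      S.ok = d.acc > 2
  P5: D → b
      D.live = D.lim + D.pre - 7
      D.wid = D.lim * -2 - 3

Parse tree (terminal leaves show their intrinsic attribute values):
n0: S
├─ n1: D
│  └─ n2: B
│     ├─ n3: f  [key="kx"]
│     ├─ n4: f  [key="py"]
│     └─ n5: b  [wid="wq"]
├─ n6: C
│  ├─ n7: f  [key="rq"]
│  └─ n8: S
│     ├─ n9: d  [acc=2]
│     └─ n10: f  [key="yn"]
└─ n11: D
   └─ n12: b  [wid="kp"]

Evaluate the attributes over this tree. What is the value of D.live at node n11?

1. n1.lim = 14  [14]
2. n1.pre = 24  [24]
3. n2.cnt = -4  [D.pre - 28]
4. n2.lim = 25  [D.pre * 2 - 23]
5. n3.key = "kx"  [terminal]
6. n4.key = "py"  [terminal]
7. n5.wid = "wq"  [terminal]
8. n2.acc = "pywq"  [f₁.key ++ b.wid]
9. n1.live = 4  [D.pre + D.lim - 34]
10. n1.wid = 18  [D.lim * -1 + 32]
11. n6.cnt = -8  [D₀.wid - 26]
12. n7.key = "rq"  [terminal]
13. n9.acc = 2  [terminal]
14. n10.key = "yn"  [terminal]
15. n8.idx = true  [true]
16. n8.pre = true  [d.acc > 1]
17. n8.ok = false  [d.acc > 2]
18. n6.lab = false  [S.ok and S.pre]
19. n6.wid = -1  [C.cnt + 7]
20. n6.val = 21  [C.cnt * -2 + 5]
21. n11.lim = 0  [D₀.wid * 3 - 54]
22. n11.pre = 27  [27]
23. n12.wid = "kp"  [terminal]
24. n11.live = 20  [D.lim + D.pre - 7]
25. n11.wid = -3  [D.lim * -2 - 3]
26. n0.idx = true  [not C.lab]
27. n0.pre = true  [C.lab == false]
28. n0.ok = false  [D₁.wid > -3]

20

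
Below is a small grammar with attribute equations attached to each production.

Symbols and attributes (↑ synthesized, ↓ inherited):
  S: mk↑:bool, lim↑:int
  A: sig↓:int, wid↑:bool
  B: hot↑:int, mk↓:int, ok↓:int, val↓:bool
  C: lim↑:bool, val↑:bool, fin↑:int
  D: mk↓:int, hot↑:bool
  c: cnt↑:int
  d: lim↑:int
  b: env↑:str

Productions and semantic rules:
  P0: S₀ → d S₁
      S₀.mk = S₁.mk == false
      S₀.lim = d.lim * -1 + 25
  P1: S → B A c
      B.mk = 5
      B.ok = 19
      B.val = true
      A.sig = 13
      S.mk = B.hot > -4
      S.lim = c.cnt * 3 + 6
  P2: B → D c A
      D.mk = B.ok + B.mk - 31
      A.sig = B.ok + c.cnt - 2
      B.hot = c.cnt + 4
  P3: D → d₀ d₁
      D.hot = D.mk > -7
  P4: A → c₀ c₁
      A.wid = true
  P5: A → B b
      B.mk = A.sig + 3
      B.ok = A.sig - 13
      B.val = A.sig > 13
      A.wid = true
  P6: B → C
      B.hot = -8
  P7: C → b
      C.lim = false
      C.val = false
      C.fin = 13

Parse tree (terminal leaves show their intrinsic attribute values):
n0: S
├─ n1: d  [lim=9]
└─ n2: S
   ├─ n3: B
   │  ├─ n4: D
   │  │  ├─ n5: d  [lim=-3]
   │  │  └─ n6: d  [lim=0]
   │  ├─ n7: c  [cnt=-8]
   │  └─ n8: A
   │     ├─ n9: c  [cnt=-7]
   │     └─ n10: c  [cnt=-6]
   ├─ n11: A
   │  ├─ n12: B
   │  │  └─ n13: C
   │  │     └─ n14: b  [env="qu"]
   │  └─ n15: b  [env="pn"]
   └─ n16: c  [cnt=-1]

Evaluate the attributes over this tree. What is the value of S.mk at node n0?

true

1. n1.lim = 9  [terminal]
2. n3.mk = 5  [5]
3. n3.ok = 19  [19]
4. n3.val = true  [true]
5. n4.mk = -7  [B.ok + B.mk - 31]
6. n5.lim = -3  [terminal]
7. n6.lim = 0  [terminal]
8. n4.hot = false  [D.mk > -7]
9. n7.cnt = -8  [terminal]
10. n8.sig = 9  [B.ok + c.cnt - 2]
11. n9.cnt = -7  [terminal]
12. n10.cnt = -6  [terminal]
13. n8.wid = true  [true]
14. n3.hot = -4  [c.cnt + 4]
15. n11.sig = 13  [13]
16. n12.mk = 16  [A.sig + 3]
17. n12.ok = 0  [A.sig - 13]
18. n12.val = false  [A.sig > 13]
19. n14.env = "qu"  [terminal]
20. n13.lim = false  [false]
21. n13.val = false  [false]
22. n13.fin = 13  [13]
23. n12.hot = -8  [-8]
24. n15.env = "pn"  [terminal]
25. n11.wid = true  [true]
26. n16.cnt = -1  [terminal]
27. n2.mk = false  [B.hot > -4]
28. n2.lim = 3  [c.cnt * 3 + 6]
29. n0.mk = true  [S₁.mk == false]
30. n0.lim = 16  [d.lim * -1 + 25]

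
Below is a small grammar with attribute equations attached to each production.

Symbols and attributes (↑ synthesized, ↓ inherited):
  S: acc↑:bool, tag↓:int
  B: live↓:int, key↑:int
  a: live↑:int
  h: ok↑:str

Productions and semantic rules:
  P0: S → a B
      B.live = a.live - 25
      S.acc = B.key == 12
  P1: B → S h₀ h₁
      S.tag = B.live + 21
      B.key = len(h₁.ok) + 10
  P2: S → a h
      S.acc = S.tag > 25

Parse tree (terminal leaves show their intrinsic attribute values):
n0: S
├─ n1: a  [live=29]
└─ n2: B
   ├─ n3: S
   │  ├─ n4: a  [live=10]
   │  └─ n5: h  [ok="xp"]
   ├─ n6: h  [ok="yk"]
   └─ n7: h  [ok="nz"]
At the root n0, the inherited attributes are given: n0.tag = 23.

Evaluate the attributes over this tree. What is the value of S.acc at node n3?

1. n0.tag = 23  [given at root]
2. n1.live = 29  [terminal]
3. n2.live = 4  [a.live - 25]
4. n3.tag = 25  [B.live + 21]
5. n4.live = 10  [terminal]
6. n5.ok = "xp"  [terminal]
7. n3.acc = false  [S.tag > 25]
8. n6.ok = "yk"  [terminal]
9. n7.ok = "nz"  [terminal]
10. n2.key = 12  [len(h₁.ok) + 10]
11. n0.acc = true  [B.key == 12]

false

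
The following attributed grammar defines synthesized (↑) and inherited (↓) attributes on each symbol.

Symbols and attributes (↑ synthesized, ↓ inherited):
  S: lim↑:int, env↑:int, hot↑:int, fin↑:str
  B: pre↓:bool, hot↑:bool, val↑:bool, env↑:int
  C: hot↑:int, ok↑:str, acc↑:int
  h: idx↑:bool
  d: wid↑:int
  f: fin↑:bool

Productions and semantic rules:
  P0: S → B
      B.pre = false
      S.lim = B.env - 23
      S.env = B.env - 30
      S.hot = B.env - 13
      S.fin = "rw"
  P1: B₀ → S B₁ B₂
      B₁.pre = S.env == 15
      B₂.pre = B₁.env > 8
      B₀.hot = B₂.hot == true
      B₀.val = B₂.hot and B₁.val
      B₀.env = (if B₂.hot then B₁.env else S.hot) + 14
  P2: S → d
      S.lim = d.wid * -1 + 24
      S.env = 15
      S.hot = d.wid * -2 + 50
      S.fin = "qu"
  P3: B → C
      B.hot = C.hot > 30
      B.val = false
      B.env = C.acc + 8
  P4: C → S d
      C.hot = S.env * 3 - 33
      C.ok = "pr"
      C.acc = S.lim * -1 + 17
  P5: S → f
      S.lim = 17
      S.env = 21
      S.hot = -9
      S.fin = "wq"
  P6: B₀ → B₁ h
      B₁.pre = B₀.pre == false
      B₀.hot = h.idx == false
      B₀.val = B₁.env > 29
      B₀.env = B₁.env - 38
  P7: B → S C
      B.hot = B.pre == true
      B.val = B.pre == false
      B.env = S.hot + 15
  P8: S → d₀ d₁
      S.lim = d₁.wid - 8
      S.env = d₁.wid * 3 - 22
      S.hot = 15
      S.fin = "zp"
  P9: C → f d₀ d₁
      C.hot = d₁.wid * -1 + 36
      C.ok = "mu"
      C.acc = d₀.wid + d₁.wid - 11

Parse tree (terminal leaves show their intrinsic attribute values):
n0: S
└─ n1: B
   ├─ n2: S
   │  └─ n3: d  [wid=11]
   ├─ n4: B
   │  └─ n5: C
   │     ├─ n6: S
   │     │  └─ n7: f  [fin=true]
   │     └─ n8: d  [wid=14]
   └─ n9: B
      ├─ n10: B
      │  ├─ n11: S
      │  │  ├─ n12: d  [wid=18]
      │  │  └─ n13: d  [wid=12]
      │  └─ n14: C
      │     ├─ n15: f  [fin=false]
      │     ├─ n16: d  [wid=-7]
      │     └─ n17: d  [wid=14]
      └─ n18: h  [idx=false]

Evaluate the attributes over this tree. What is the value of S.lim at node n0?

1. n1.pre = false  [false]
2. n3.wid = 11  [terminal]
3. n2.lim = 13  [d.wid * -1 + 24]
4. n2.env = 15  [15]
5. n2.hot = 28  [d.wid * -2 + 50]
6. n2.fin = "qu"  ["qu"]
7. n4.pre = true  [S.env == 15]
8. n7.fin = true  [terminal]
9. n6.lim = 17  [17]
10. n6.env = 21  [21]
11. n6.hot = -9  [-9]
12. n6.fin = "wq"  ["wq"]
13. n8.wid = 14  [terminal]
14. n5.hot = 30  [S.env * 3 - 33]
15. n5.ok = "pr"  ["pr"]
16. n5.acc = 0  [S.lim * -1 + 17]
17. n4.hot = false  [C.hot > 30]
18. n4.val = false  [false]
19. n4.env = 8  [C.acc + 8]
20. n9.pre = false  [B₁.env > 8]
21. n10.pre = true  [B₀.pre == false]
22. n12.wid = 18  [terminal]
23. n13.wid = 12  [terminal]
24. n11.lim = 4  [d₁.wid - 8]
25. n11.env = 14  [d₁.wid * 3 - 22]
26. n11.hot = 15  [15]
27. n11.fin = "zp"  ["zp"]
28. n15.fin = false  [terminal]
29. n16.wid = -7  [terminal]
30. n17.wid = 14  [terminal]
31. n14.hot = 22  [d₁.wid * -1 + 36]
32. n14.ok = "mu"  ["mu"]
33. n14.acc = -4  [d₀.wid + d₁.wid - 11]
34. n10.hot = true  [B.pre == true]
35. n10.val = false  [B.pre == false]
36. n10.env = 30  [S.hot + 15]
37. n18.idx = false  [terminal]
38. n9.hot = true  [h.idx == false]
39. n9.val = true  [B₁.env > 29]
40. n9.env = -8  [B₁.env - 38]
41. n1.hot = true  [B₂.hot == true]
42. n1.val = false  [B₂.hot and B₁.val]
43. n1.env = 22  [(if B₂.hot then B₁.env else S.hot) + 14]
44. n0.lim = -1  [B.env - 23]
45. n0.env = -8  [B.env - 30]
46. n0.hot = 9  [B.env - 13]
47. n0.fin = "rw"  ["rw"]

-1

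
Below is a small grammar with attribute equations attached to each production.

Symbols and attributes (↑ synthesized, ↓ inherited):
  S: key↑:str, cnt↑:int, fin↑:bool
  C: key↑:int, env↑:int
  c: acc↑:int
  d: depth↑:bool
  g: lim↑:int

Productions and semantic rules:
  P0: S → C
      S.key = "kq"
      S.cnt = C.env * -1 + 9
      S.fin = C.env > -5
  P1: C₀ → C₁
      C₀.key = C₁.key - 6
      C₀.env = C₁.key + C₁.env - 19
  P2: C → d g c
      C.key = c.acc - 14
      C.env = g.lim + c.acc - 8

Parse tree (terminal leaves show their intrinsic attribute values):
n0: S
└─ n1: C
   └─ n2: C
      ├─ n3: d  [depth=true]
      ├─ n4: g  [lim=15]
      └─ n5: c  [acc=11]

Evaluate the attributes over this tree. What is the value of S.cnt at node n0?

13

1. n3.depth = true  [terminal]
2. n4.lim = 15  [terminal]
3. n5.acc = 11  [terminal]
4. n2.key = -3  [c.acc - 14]
5. n2.env = 18  [g.lim + c.acc - 8]
6. n1.key = -9  [C₁.key - 6]
7. n1.env = -4  [C₁.key + C₁.env - 19]
8. n0.key = "kq"  ["kq"]
9. n0.cnt = 13  [C.env * -1 + 9]
10. n0.fin = true  [C.env > -5]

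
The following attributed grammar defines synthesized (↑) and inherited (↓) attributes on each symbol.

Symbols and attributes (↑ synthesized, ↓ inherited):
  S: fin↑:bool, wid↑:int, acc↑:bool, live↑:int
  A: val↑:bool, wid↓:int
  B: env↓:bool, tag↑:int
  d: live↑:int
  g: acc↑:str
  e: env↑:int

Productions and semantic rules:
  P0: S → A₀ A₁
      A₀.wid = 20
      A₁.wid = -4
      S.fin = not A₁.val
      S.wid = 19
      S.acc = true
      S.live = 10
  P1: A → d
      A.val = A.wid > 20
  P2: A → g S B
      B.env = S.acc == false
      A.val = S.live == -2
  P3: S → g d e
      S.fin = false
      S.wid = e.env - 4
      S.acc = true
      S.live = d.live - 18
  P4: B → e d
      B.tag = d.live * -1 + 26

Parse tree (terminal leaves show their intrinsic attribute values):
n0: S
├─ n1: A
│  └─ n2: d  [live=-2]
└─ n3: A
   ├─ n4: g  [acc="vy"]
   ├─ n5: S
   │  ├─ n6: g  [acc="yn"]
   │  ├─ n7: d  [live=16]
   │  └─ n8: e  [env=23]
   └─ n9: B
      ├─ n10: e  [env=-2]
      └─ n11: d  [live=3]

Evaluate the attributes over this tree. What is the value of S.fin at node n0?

1. n1.wid = 20  [20]
2. n2.live = -2  [terminal]
3. n1.val = false  [A.wid > 20]
4. n3.wid = -4  [-4]
5. n4.acc = "vy"  [terminal]
6. n6.acc = "yn"  [terminal]
7. n7.live = 16  [terminal]
8. n8.env = 23  [terminal]
9. n5.fin = false  [false]
10. n5.wid = 19  [e.env - 4]
11. n5.acc = true  [true]
12. n5.live = -2  [d.live - 18]
13. n9.env = false  [S.acc == false]
14. n10.env = -2  [terminal]
15. n11.live = 3  [terminal]
16. n9.tag = 23  [d.live * -1 + 26]
17. n3.val = true  [S.live == -2]
18. n0.fin = false  [not A₁.val]
19. n0.wid = 19  [19]
20. n0.acc = true  [true]
21. n0.live = 10  [10]

false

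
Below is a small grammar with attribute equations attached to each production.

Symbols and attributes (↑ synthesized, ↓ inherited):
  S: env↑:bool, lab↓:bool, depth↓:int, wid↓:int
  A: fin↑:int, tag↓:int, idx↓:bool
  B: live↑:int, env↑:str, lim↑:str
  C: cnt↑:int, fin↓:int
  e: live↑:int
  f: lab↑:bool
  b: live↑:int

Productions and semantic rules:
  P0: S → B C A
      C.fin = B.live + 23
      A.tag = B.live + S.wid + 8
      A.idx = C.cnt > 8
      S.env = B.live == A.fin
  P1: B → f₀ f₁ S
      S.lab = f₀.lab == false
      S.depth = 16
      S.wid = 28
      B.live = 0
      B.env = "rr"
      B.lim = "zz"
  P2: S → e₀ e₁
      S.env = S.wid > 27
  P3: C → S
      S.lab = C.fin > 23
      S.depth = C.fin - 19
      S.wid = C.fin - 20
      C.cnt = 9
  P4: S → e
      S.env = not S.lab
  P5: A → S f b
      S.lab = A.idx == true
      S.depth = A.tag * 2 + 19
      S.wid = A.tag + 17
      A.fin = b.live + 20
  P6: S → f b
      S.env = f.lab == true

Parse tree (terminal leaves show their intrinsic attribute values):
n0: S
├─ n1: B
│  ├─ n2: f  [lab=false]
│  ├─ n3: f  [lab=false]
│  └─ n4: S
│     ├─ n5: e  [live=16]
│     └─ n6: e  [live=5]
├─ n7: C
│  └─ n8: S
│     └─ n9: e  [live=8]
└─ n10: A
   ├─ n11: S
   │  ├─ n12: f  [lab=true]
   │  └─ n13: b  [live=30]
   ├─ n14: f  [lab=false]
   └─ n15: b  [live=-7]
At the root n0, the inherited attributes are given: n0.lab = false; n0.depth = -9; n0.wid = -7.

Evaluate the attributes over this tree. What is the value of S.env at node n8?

true

1. n0.lab = false  [given at root]
2. n0.depth = -9  [given at root]
3. n0.wid = -7  [given at root]
4. n2.lab = false  [terminal]
5. n3.lab = false  [terminal]
6. n4.lab = true  [f₀.lab == false]
7. n4.depth = 16  [16]
8. n4.wid = 28  [28]
9. n5.live = 16  [terminal]
10. n6.live = 5  [terminal]
11. n4.env = true  [S.wid > 27]
12. n1.live = 0  [0]
13. n1.env = "rr"  ["rr"]
14. n1.lim = "zz"  ["zz"]
15. n7.fin = 23  [B.live + 23]
16. n8.lab = false  [C.fin > 23]
17. n8.depth = 4  [C.fin - 19]
18. n8.wid = 3  [C.fin - 20]
19. n9.live = 8  [terminal]
20. n8.env = true  [not S.lab]
21. n7.cnt = 9  [9]
22. n10.tag = 1  [B.live + S.wid + 8]
23. n10.idx = true  [C.cnt > 8]
24. n11.lab = true  [A.idx == true]
25. n11.depth = 21  [A.tag * 2 + 19]
26. n11.wid = 18  [A.tag + 17]
27. n12.lab = true  [terminal]
28. n13.live = 30  [terminal]
29. n11.env = true  [f.lab == true]
30. n14.lab = false  [terminal]
31. n15.live = -7  [terminal]
32. n10.fin = 13  [b.live + 20]
33. n0.env = false  [B.live == A.fin]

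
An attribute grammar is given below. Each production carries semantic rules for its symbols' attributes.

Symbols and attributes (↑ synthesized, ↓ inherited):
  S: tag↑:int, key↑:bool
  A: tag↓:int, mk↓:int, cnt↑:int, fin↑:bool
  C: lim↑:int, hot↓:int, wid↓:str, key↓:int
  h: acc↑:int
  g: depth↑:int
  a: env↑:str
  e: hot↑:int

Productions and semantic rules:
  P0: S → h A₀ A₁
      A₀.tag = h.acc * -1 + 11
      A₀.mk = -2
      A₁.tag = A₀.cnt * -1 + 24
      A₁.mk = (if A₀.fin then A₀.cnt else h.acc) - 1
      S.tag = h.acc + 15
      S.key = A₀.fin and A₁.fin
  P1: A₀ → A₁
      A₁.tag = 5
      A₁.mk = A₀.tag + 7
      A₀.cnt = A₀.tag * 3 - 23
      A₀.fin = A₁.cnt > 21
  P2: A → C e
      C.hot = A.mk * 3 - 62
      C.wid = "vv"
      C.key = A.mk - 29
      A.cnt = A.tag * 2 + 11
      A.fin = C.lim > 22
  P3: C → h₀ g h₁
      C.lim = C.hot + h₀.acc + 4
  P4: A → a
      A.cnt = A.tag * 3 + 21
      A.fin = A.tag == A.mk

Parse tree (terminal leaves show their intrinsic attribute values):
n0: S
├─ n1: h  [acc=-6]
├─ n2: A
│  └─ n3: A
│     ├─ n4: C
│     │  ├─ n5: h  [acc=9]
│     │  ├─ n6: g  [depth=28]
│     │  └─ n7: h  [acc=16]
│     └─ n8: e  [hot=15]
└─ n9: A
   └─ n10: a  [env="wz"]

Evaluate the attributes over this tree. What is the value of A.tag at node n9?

-4

1. n1.acc = -6  [terminal]
2. n2.tag = 17  [h.acc * -1 + 11]
3. n2.mk = -2  [-2]
4. n3.tag = 5  [5]
5. n3.mk = 24  [A₀.tag + 7]
6. n4.hot = 10  [A.mk * 3 - 62]
7. n4.wid = "vv"  ["vv"]
8. n4.key = -5  [A.mk - 29]
9. n5.acc = 9  [terminal]
10. n6.depth = 28  [terminal]
11. n7.acc = 16  [terminal]
12. n4.lim = 23  [C.hot + h₀.acc + 4]
13. n8.hot = 15  [terminal]
14. n3.cnt = 21  [A.tag * 2 + 11]
15. n3.fin = true  [C.lim > 22]
16. n2.cnt = 28  [A₀.tag * 3 - 23]
17. n2.fin = false  [A₁.cnt > 21]
18. n9.tag = -4  [A₀.cnt * -1 + 24]
19. n9.mk = -7  [(if A₀.fin then A₀.cnt else h.acc) - 1]
20. n10.env = "wz"  [terminal]
21. n9.cnt = 9  [A.tag * 3 + 21]
22. n9.fin = false  [A.tag == A.mk]
23. n0.tag = 9  [h.acc + 15]
24. n0.key = false  [A₀.fin and A₁.fin]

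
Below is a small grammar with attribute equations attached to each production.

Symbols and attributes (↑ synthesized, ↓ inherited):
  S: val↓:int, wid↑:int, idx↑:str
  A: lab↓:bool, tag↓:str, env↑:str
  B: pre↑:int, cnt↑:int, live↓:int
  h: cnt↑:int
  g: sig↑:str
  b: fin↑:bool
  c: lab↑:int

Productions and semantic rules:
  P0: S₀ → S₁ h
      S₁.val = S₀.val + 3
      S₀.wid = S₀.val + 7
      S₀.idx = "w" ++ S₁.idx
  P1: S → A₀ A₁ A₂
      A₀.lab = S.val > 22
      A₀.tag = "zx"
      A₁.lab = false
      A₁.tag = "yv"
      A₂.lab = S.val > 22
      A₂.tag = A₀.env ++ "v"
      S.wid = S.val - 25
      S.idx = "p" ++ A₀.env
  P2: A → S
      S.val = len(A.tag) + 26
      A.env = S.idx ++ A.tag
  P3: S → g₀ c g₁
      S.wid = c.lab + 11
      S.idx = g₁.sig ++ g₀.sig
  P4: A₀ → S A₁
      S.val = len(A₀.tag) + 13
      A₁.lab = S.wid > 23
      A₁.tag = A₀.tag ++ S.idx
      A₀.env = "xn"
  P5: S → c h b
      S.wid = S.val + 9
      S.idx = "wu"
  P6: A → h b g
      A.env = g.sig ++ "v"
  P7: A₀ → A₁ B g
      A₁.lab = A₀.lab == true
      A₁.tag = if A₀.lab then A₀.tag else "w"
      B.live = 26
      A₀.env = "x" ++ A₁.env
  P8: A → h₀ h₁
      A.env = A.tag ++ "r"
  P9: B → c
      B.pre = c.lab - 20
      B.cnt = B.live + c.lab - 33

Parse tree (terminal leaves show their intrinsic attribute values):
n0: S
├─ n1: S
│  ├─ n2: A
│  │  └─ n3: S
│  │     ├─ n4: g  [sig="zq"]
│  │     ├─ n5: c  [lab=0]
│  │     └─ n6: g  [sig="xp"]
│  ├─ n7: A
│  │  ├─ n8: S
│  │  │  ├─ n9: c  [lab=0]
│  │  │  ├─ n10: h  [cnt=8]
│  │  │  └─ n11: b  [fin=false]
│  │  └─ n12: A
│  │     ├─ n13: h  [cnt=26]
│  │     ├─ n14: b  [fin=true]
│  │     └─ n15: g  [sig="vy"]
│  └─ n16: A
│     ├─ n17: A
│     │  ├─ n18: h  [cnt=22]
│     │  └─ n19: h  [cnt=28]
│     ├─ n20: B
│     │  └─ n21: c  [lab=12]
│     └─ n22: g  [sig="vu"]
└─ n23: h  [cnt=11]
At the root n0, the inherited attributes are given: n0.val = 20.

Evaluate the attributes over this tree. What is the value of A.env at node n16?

1. n0.val = 20  [given at root]
2. n1.val = 23  [S₀.val + 3]
3. n2.lab = true  [S.val > 22]
4. n2.tag = "zx"  ["zx"]
5. n3.val = 28  [len(A.tag) + 26]
6. n4.sig = "zq"  [terminal]
7. n5.lab = 0  [terminal]
8. n6.sig = "xp"  [terminal]
9. n3.wid = 11  [c.lab + 11]
10. n3.idx = "xpzq"  [g₁.sig ++ g₀.sig]
11. n2.env = "xpzqzx"  [S.idx ++ A.tag]
12. n7.lab = false  [false]
13. n7.tag = "yv"  ["yv"]
14. n8.val = 15  [len(A₀.tag) + 13]
15. n9.lab = 0  [terminal]
16. n10.cnt = 8  [terminal]
17. n11.fin = false  [terminal]
18. n8.wid = 24  [S.val + 9]
19. n8.idx = "wu"  ["wu"]
20. n12.lab = true  [S.wid > 23]
21. n12.tag = "yvwu"  [A₀.tag ++ S.idx]
22. n13.cnt = 26  [terminal]
23. n14.fin = true  [terminal]
24. n15.sig = "vy"  [terminal]
25. n12.env = "vyv"  [g.sig ++ "v"]
26. n7.env = "xn"  ["xn"]
27. n16.lab = true  [S.val > 22]
28. n16.tag = "xpzqzxv"  [A₀.env ++ "v"]
29. n17.lab = true  [A₀.lab == true]
30. n17.tag = "xpzqzxv"  [if A₀.lab then A₀.tag else "w"]
31. n18.cnt = 22  [terminal]
32. n19.cnt = 28  [terminal]
33. n17.env = "xpzqzxvr"  [A.tag ++ "r"]
34. n20.live = 26  [26]
35. n21.lab = 12  [terminal]
36. n20.pre = -8  [c.lab - 20]
37. n20.cnt = 5  [B.live + c.lab - 33]
38. n22.sig = "vu"  [terminal]
39. n16.env = "xxpzqzxvr"  ["x" ++ A₁.env]
40. n1.wid = -2  [S.val - 25]
41. n1.idx = "pxpzqzx"  ["p" ++ A₀.env]
42. n23.cnt = 11  [terminal]
43. n0.wid = 27  [S₀.val + 7]
44. n0.idx = "wpxpzqzx"  ["w" ++ S₁.idx]

"xxpzqzxvr"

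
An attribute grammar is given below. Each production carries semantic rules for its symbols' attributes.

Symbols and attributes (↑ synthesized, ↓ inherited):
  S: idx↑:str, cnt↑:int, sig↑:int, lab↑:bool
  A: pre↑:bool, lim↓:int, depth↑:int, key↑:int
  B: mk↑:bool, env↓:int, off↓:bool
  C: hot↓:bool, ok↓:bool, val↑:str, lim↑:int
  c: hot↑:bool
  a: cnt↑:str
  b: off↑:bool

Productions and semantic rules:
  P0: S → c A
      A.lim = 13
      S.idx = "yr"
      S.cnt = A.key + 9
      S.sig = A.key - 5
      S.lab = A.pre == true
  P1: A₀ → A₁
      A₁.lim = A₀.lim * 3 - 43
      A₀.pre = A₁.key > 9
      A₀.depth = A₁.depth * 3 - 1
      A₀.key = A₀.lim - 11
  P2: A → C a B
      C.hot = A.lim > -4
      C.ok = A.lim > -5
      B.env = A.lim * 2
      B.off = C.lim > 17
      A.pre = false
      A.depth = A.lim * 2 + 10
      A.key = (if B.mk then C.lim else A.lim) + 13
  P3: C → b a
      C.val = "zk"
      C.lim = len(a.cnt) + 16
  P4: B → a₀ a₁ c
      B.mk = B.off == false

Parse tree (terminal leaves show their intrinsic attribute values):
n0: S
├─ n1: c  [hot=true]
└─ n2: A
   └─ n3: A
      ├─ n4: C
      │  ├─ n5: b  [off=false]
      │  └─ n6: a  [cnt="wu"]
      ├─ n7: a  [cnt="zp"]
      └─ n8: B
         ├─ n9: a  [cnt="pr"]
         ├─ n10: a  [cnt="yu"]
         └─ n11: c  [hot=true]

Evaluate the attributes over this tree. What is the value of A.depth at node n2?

1. n1.hot = true  [terminal]
2. n2.lim = 13  [13]
3. n3.lim = -4  [A₀.lim * 3 - 43]
4. n4.hot = false  [A.lim > -4]
5. n4.ok = true  [A.lim > -5]
6. n5.off = false  [terminal]
7. n6.cnt = "wu"  [terminal]
8. n4.val = "zk"  ["zk"]
9. n4.lim = 18  [len(a.cnt) + 16]
10. n7.cnt = "zp"  [terminal]
11. n8.env = -8  [A.lim * 2]
12. n8.off = true  [C.lim > 17]
13. n9.cnt = "pr"  [terminal]
14. n10.cnt = "yu"  [terminal]
15. n11.hot = true  [terminal]
16. n8.mk = false  [B.off == false]
17. n3.pre = false  [false]
18. n3.depth = 2  [A.lim * 2 + 10]
19. n3.key = 9  [(if B.mk then C.lim else A.lim) + 13]
20. n2.pre = false  [A₁.key > 9]
21. n2.depth = 5  [A₁.depth * 3 - 1]
22. n2.key = 2  [A₀.lim - 11]
23. n0.idx = "yr"  ["yr"]
24. n0.cnt = 11  [A.key + 9]
25. n0.sig = -3  [A.key - 5]
26. n0.lab = false  [A.pre == true]

5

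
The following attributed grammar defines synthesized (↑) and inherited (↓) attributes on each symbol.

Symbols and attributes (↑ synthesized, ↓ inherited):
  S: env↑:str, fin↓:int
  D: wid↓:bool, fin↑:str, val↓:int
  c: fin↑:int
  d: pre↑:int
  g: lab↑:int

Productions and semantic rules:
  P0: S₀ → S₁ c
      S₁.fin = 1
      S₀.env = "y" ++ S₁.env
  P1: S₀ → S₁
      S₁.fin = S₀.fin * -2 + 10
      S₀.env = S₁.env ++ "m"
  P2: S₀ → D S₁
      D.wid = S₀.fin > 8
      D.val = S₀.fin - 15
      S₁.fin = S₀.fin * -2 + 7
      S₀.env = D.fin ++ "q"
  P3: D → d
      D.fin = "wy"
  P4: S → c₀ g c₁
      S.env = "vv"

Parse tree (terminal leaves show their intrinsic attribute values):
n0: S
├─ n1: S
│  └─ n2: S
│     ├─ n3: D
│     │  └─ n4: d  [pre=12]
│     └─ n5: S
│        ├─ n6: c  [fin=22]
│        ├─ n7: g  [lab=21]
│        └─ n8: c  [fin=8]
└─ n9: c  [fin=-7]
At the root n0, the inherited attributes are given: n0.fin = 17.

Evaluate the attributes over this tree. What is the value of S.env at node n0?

1. n0.fin = 17  [given at root]
2. n1.fin = 1  [1]
3. n2.fin = 8  [S₀.fin * -2 + 10]
4. n3.wid = false  [S₀.fin > 8]
5. n3.val = -7  [S₀.fin - 15]
6. n4.pre = 12  [terminal]
7. n3.fin = "wy"  ["wy"]
8. n5.fin = -9  [S₀.fin * -2 + 7]
9. n6.fin = 22  [terminal]
10. n7.lab = 21  [terminal]
11. n8.fin = 8  [terminal]
12. n5.env = "vv"  ["vv"]
13. n2.env = "wyq"  [D.fin ++ "q"]
14. n1.env = "wyqm"  [S₁.env ++ "m"]
15. n9.fin = -7  [terminal]
16. n0.env = "ywyqm"  ["y" ++ S₁.env]

"ywyqm"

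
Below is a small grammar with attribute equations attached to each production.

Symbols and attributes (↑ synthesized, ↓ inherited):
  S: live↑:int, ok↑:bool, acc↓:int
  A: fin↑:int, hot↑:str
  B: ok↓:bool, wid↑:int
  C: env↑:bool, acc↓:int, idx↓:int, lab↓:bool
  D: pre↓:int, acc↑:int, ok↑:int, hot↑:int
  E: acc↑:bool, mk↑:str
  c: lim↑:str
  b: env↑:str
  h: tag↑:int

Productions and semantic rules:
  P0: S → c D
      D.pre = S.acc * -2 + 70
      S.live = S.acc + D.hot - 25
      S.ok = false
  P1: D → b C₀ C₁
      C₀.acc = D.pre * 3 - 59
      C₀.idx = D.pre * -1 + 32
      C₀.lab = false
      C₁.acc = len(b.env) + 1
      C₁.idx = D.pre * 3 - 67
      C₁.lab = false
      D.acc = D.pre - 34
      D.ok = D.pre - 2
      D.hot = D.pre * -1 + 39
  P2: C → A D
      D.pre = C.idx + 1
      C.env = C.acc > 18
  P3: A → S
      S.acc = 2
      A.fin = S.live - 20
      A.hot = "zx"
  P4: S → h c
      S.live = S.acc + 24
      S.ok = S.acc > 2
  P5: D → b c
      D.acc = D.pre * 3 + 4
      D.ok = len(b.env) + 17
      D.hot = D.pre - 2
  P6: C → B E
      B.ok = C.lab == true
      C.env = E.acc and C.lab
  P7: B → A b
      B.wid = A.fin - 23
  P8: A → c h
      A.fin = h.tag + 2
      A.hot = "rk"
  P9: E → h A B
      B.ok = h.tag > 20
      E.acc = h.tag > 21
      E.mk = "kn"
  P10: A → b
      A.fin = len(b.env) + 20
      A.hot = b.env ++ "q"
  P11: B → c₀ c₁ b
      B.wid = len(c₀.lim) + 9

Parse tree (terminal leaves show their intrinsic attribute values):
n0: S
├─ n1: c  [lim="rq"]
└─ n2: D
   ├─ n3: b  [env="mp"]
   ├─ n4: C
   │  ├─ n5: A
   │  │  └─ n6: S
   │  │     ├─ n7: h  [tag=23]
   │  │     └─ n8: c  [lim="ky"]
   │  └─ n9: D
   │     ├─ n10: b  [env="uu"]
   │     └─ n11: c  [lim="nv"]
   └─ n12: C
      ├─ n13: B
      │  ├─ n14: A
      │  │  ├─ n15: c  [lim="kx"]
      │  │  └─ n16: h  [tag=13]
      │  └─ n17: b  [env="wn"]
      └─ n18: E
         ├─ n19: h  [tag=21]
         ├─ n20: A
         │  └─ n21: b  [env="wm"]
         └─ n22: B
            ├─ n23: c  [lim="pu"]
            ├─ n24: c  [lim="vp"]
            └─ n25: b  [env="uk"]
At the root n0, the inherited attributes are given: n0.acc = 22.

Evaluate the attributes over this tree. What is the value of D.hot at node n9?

5

1. n0.acc = 22  [given at root]
2. n1.lim = "rq"  [terminal]
3. n2.pre = 26  [S.acc * -2 + 70]
4. n3.env = "mp"  [terminal]
5. n4.acc = 19  [D.pre * 3 - 59]
6. n4.idx = 6  [D.pre * -1 + 32]
7. n4.lab = false  [false]
8. n6.acc = 2  [2]
9. n7.tag = 23  [terminal]
10. n8.lim = "ky"  [terminal]
11. n6.live = 26  [S.acc + 24]
12. n6.ok = false  [S.acc > 2]
13. n5.fin = 6  [S.live - 20]
14. n5.hot = "zx"  ["zx"]
15. n9.pre = 7  [C.idx + 1]
16. n10.env = "uu"  [terminal]
17. n11.lim = "nv"  [terminal]
18. n9.acc = 25  [D.pre * 3 + 4]
19. n9.ok = 19  [len(b.env) + 17]
20. n9.hot = 5  [D.pre - 2]
21. n4.env = true  [C.acc > 18]
22. n12.acc = 3  [len(b.env) + 1]
23. n12.idx = 11  [D.pre * 3 - 67]
24. n12.lab = false  [false]
25. n13.ok = false  [C.lab == true]
26. n15.lim = "kx"  [terminal]
27. n16.tag = 13  [terminal]
28. n14.fin = 15  [h.tag + 2]
29. n14.hot = "rk"  ["rk"]
30. n17.env = "wn"  [terminal]
31. n13.wid = -8  [A.fin - 23]
32. n19.tag = 21  [terminal]
33. n21.env = "wm"  [terminal]
34. n20.fin = 22  [len(b.env) + 20]
35. n20.hot = "wmq"  [b.env ++ "q"]
36. n22.ok = true  [h.tag > 20]
37. n23.lim = "pu"  [terminal]
38. n24.lim = "vp"  [terminal]
39. n25.env = "uk"  [terminal]
40. n22.wid = 11  [len(c₀.lim) + 9]
41. n18.acc = false  [h.tag > 21]
42. n18.mk = "kn"  ["kn"]
43. n12.env = false  [E.acc and C.lab]
44. n2.acc = -8  [D.pre - 34]
45. n2.ok = 24  [D.pre - 2]
46. n2.hot = 13  [D.pre * -1 + 39]
47. n0.live = 10  [S.acc + D.hot - 25]
48. n0.ok = false  [false]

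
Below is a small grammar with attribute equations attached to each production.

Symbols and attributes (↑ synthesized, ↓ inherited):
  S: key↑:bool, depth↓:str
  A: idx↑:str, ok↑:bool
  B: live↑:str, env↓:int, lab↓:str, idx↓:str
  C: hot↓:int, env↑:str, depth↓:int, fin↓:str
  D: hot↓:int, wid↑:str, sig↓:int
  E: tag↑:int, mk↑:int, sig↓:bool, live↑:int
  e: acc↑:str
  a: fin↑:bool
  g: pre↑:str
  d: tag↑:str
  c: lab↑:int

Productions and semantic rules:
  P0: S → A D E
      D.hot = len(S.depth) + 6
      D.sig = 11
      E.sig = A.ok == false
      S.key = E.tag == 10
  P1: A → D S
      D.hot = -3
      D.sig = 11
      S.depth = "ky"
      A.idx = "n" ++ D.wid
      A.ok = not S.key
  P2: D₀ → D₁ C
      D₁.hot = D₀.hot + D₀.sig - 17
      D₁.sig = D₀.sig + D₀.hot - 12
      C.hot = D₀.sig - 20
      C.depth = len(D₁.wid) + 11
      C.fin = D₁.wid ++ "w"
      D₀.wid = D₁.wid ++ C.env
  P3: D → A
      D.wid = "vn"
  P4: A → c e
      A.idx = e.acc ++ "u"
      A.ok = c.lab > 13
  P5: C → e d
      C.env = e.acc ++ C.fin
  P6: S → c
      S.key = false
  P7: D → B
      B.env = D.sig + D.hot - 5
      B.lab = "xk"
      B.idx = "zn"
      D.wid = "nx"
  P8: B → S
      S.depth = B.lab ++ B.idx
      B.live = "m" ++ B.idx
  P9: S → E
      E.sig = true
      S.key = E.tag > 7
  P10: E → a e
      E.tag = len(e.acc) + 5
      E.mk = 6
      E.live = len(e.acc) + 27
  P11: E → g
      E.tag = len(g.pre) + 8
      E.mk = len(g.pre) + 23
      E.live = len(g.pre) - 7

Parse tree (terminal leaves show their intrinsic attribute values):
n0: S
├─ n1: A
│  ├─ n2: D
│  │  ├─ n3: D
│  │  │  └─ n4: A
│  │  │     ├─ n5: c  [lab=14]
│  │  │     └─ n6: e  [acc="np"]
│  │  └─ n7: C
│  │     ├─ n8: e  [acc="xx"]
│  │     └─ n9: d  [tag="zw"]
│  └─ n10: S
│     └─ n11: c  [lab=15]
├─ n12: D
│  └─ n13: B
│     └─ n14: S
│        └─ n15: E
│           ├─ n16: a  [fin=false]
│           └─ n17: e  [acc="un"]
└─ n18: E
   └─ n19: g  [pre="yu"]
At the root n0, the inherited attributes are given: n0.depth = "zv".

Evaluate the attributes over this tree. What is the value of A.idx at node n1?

1. n0.depth = "zv"  [given at root]
2. n2.hot = -3  [-3]
3. n2.sig = 11  [11]
4. n3.hot = -9  [D₀.hot + D₀.sig - 17]
5. n3.sig = -4  [D₀.sig + D₀.hot - 12]
6. n5.lab = 14  [terminal]
7. n6.acc = "np"  [terminal]
8. n4.idx = "npu"  [e.acc ++ "u"]
9. n4.ok = true  [c.lab > 13]
10. n3.wid = "vn"  ["vn"]
11. n7.hot = -9  [D₀.sig - 20]
12. n7.depth = 13  [len(D₁.wid) + 11]
13. n7.fin = "vnw"  [D₁.wid ++ "w"]
14. n8.acc = "xx"  [terminal]
15. n9.tag = "zw"  [terminal]
16. n7.env = "xxvnw"  [e.acc ++ C.fin]
17. n2.wid = "vnxxvnw"  [D₁.wid ++ C.env]
18. n10.depth = "ky"  ["ky"]
19. n11.lab = 15  [terminal]
20. n10.key = false  [false]
21. n1.idx = "nvnxxvnw"  ["n" ++ D.wid]
22. n1.ok = true  [not S.key]
23. n12.hot = 8  [len(S.depth) + 6]
24. n12.sig = 11  [11]
25. n13.env = 14  [D.sig + D.hot - 5]
26. n13.lab = "xk"  ["xk"]
27. n13.idx = "zn"  ["zn"]
28. n14.depth = "xkzn"  [B.lab ++ B.idx]
29. n15.sig = true  [true]
30. n16.fin = false  [terminal]
31. n17.acc = "un"  [terminal]
32. n15.tag = 7  [len(e.acc) + 5]
33. n15.mk = 6  [6]
34. n15.live = 29  [len(e.acc) + 27]
35. n14.key = false  [E.tag > 7]
36. n13.live = "mzn"  ["m" ++ B.idx]
37. n12.wid = "nx"  ["nx"]
38. n18.sig = false  [A.ok == false]
39. n19.pre = "yu"  [terminal]
40. n18.tag = 10  [len(g.pre) + 8]
41. n18.mk = 25  [len(g.pre) + 23]
42. n18.live = -5  [len(g.pre) - 7]
43. n0.key = true  [E.tag == 10]

"nvnxxvnw"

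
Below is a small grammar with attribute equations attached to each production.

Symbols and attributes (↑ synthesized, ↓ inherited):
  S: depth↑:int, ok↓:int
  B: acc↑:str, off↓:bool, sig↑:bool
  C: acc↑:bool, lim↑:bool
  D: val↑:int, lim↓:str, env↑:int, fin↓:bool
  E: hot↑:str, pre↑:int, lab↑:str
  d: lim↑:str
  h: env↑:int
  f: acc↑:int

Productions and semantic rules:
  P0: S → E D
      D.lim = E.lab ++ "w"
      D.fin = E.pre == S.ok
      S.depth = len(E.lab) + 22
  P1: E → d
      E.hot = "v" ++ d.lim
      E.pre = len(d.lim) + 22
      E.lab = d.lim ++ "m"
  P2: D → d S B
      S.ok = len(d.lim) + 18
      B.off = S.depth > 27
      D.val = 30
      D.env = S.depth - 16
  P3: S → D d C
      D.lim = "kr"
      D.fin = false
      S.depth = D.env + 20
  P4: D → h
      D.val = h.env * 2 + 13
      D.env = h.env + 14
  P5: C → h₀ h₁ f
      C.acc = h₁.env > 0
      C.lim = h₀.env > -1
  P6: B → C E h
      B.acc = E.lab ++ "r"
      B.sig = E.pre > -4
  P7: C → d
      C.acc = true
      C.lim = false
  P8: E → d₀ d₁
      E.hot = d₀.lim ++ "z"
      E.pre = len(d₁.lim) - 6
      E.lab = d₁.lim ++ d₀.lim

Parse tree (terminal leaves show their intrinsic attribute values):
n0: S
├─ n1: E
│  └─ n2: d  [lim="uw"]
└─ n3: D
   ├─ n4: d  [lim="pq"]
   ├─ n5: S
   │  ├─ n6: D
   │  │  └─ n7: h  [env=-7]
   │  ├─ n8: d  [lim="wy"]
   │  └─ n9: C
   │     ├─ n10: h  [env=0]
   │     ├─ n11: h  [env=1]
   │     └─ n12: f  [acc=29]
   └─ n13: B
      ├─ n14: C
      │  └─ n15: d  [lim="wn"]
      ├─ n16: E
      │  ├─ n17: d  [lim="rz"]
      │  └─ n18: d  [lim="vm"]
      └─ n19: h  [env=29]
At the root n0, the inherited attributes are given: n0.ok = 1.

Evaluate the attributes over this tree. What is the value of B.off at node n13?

false

1. n0.ok = 1  [given at root]
2. n2.lim = "uw"  [terminal]
3. n1.hot = "vuw"  ["v" ++ d.lim]
4. n1.pre = 24  [len(d.lim) + 22]
5. n1.lab = "uwm"  [d.lim ++ "m"]
6. n3.lim = "uwmw"  [E.lab ++ "w"]
7. n3.fin = false  [E.pre == S.ok]
8. n4.lim = "pq"  [terminal]
9. n5.ok = 20  [len(d.lim) + 18]
10. n6.lim = "kr"  ["kr"]
11. n6.fin = false  [false]
12. n7.env = -7  [terminal]
13. n6.val = -1  [h.env * 2 + 13]
14. n6.env = 7  [h.env + 14]
15. n8.lim = "wy"  [terminal]
16. n10.env = 0  [terminal]
17. n11.env = 1  [terminal]
18. n12.acc = 29  [terminal]
19. n9.acc = true  [h₁.env > 0]
20. n9.lim = true  [h₀.env > -1]
21. n5.depth = 27  [D.env + 20]
22. n13.off = false  [S.depth > 27]
23. n15.lim = "wn"  [terminal]
24. n14.acc = true  [true]
25. n14.lim = false  [false]
26. n17.lim = "rz"  [terminal]
27. n18.lim = "vm"  [terminal]
28. n16.hot = "rzz"  [d₀.lim ++ "z"]
29. n16.pre = -4  [len(d₁.lim) - 6]
30. n16.lab = "vmrz"  [d₁.lim ++ d₀.lim]
31. n19.env = 29  [terminal]
32. n13.acc = "vmrzr"  [E.lab ++ "r"]
33. n13.sig = false  [E.pre > -4]
34. n3.val = 30  [30]
35. n3.env = 11  [S.depth - 16]
36. n0.depth = 25  [len(E.lab) + 22]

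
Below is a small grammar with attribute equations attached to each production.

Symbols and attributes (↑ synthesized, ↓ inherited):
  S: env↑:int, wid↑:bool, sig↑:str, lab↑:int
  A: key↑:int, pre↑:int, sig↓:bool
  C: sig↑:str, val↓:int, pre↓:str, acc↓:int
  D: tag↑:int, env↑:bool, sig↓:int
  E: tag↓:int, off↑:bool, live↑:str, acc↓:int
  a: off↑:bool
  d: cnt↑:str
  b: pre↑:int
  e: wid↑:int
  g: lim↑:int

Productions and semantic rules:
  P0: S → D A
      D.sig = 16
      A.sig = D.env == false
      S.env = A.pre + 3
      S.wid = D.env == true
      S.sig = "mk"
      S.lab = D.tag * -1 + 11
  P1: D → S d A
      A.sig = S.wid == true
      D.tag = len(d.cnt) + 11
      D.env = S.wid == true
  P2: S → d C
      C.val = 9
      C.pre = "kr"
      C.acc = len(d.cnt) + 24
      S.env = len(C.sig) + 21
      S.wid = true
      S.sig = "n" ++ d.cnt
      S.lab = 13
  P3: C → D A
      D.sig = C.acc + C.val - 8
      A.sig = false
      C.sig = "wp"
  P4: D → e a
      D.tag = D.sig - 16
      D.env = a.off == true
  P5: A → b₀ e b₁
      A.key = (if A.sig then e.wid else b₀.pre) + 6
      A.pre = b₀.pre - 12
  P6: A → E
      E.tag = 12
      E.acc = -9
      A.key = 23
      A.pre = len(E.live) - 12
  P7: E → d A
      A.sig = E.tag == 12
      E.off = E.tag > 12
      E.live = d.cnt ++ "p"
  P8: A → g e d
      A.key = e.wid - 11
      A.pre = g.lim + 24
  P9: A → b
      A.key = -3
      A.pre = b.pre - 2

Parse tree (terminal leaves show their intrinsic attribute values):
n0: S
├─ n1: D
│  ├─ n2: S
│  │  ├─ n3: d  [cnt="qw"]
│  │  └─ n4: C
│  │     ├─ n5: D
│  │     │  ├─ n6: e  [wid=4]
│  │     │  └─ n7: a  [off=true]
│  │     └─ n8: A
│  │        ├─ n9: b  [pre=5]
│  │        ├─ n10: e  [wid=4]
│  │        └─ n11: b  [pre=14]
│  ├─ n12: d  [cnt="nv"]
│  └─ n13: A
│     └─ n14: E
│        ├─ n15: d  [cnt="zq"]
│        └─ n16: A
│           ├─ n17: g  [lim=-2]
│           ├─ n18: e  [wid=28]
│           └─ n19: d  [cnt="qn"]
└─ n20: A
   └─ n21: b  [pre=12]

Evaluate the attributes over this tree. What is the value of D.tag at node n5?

11

1. n1.sig = 16  [16]
2. n3.cnt = "qw"  [terminal]
3. n4.val = 9  [9]
4. n4.pre = "kr"  ["kr"]
5. n4.acc = 26  [len(d.cnt) + 24]
6. n5.sig = 27  [C.acc + C.val - 8]
7. n6.wid = 4  [terminal]
8. n7.off = true  [terminal]
9. n5.tag = 11  [D.sig - 16]
10. n5.env = true  [a.off == true]
11. n8.sig = false  [false]
12. n9.pre = 5  [terminal]
13. n10.wid = 4  [terminal]
14. n11.pre = 14  [terminal]
15. n8.key = 11  [(if A.sig then e.wid else b₀.pre) + 6]
16. n8.pre = -7  [b₀.pre - 12]
17. n4.sig = "wp"  ["wp"]
18. n2.env = 23  [len(C.sig) + 21]
19. n2.wid = true  [true]
20. n2.sig = "nqw"  ["n" ++ d.cnt]
21. n2.lab = 13  [13]
22. n12.cnt = "nv"  [terminal]
23. n13.sig = true  [S.wid == true]
24. n14.tag = 12  [12]
25. n14.acc = -9  [-9]
26. n15.cnt = "zq"  [terminal]
27. n16.sig = true  [E.tag == 12]
28. n17.lim = -2  [terminal]
29. n18.wid = 28  [terminal]
30. n19.cnt = "qn"  [terminal]
31. n16.key = 17  [e.wid - 11]
32. n16.pre = 22  [g.lim + 24]
33. n14.off = false  [E.tag > 12]
34. n14.live = "zqp"  [d.cnt ++ "p"]
35. n13.key = 23  [23]
36. n13.pre = -9  [len(E.live) - 12]
37. n1.tag = 13  [len(d.cnt) + 11]
38. n1.env = true  [S.wid == true]
39. n20.sig = false  [D.env == false]
40. n21.pre = 12  [terminal]
41. n20.key = -3  [-3]
42. n20.pre = 10  [b.pre - 2]
43. n0.env = 13  [A.pre + 3]
44. n0.wid = true  [D.env == true]
45. n0.sig = "mk"  ["mk"]
46. n0.lab = -2  [D.tag * -1 + 11]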